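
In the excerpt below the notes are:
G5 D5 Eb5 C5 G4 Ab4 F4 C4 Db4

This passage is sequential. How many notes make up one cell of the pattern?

3

Try groups of 3 (3 cells in 9 notes):
G5 D5 Eb5 | C5 G4 Ab4 | F4 C4 Db4
Every group is a transposition down a 5th of the one before; no shorter unit works.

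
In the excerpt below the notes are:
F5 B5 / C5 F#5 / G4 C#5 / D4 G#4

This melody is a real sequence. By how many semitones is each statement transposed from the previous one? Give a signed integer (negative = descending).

-5

With a 2-note motive the entries are F5, C5, G4, D4, each down a 4th from the previous.
F5 to C5 spans -5 semitones.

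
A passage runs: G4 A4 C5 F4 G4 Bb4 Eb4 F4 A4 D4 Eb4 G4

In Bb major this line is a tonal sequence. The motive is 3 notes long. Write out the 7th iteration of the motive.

The 3-note cells begin on G4, F4, Eb4, D4 — each down a 2nd from the last.
Extending down a 2nd: C4 → Bb3 → A3.
Statement 7 starts on A3 and keeps the same diatonic contour: A3 Bb3 D4.

A3 Bb3 D4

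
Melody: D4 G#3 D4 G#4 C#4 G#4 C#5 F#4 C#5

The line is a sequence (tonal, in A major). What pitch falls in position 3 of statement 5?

Grouping in 3s, the 3rd note of each cell is D4, G#4, C#5.
Extending up a 4th: F#5 → B5.

B5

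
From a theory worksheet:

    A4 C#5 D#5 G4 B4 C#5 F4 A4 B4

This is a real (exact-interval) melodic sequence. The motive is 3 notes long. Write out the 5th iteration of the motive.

Unit = 3 notes; the statements start on A4, G4, F4, moving down a 2nd each time.
Extending down a 2nd: Eb4 → Db4.
So cell 5 is Db4 F4 G4.

Db4 F4 G4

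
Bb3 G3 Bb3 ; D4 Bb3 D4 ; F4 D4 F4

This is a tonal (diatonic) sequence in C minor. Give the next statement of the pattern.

With a 3-note motive the entries are Bb3, D4, F4, each up a 3rd from the previous.
Statement 4 starts on Ab4 and keeps the same diatonic contour: Ab4 F4 Ab4.

Ab4 F4 Ab4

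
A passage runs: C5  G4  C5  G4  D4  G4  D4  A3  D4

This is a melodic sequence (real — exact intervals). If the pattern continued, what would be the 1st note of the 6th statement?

B2

The unit is 3 notes. Position-1 pitches of the 3 shown cells: C5, G4, D4.
Carrying that down a 4th forward: A3 → E3 → B2.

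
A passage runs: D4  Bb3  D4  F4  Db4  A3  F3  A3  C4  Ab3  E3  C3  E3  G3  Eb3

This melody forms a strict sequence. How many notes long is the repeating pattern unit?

5

Try groups of 5 (3 cells in 15 notes):
D4 Bb3 D4 F4 Db4 | A3 F3 A3 C4 Ab3 | E3 C3 E3 G3 Eb3
That's a consistent down a 4th shift per cell, and no other grouping gives one.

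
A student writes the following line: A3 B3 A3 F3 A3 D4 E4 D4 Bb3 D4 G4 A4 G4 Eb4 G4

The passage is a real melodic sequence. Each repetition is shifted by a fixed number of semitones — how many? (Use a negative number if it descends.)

Unit = 5 notes; the statements start on A3, D4, G4, moving up a 4th each time.
A3 to D4 spans +5 semitones.

5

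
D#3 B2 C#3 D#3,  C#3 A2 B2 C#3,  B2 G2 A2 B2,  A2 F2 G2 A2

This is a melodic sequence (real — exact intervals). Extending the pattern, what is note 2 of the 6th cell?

With 4-note cells, note 2 of each statement runs B2, A2, G2, F2.
Each moves down a 2nd. Continuing: Eb2 → Db2.

Db2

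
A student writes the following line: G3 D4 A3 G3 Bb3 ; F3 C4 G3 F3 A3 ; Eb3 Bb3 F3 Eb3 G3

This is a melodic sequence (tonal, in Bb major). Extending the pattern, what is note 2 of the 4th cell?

A3

With 5-note cells, note 2 of each statement runs D4, C4, Bb3.
One more down a 2nd gives A3.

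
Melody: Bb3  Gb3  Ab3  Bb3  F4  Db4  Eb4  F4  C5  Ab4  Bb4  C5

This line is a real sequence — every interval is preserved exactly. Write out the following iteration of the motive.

G5 Eb5 F5 G5

Taking 4-note groups, the heads are Bb3, F4, C5: the pattern moves up a 5th.
So cell 4 is G5 Eb5 F5 G5.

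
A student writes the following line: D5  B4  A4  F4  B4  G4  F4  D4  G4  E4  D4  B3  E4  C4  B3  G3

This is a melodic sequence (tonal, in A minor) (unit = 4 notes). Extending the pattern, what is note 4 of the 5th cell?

The unit is 4 notes. Position-4 pitches of the 4 shown cells: F4, D4, B3, G3.
Each moves down a 3rd; the next is E3.

E3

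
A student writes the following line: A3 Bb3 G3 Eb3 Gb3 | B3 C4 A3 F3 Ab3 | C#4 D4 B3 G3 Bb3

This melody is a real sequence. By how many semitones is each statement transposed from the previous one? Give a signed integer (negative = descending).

With a 5-note motive the entries are A3, B3, C#4, each up a 2nd from the previous.
A3→B3 is 59 − 57 = 2 semitones.

2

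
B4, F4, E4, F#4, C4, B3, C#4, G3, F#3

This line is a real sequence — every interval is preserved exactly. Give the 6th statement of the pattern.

A#2 E2 D#2

Taking 3-note groups, the heads are B4, F#4, C#4: the pattern moves down a 4th.
Continuing the starts: G#3 → D#3 → A#2.
Statement 6 starts on A#2 and keeps the same exact contour: A#2 E2 D#2.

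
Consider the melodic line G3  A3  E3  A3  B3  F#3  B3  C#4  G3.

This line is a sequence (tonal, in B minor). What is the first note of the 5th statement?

With a 3-note motive the entries are G3, A3, B3, each up a 2nd from the previous.
Continuing: C#4 → D4. Statement 5 starts on D4.

D4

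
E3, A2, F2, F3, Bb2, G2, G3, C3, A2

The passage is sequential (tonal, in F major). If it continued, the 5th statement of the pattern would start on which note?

Bb3

The 3-note cells begin on E3, F3, G3 — each up a 2nd from the last.
Extending the heads up a 2nd: A3 → Bb3.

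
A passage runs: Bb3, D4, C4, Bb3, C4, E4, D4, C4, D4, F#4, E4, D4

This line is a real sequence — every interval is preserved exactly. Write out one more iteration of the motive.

The 4-note cells begin on Bb3, C4, D4 — each up a 2nd from the last.
Statement 4 starts on E4 and keeps the same exact contour: E4 G#4 F#4 E4.

E4 G#4 F#4 E4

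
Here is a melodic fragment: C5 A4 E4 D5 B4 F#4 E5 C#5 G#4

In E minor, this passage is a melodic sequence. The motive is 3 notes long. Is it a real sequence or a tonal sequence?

Each cell has the same semitone pattern (-3, -5) — intervals are preserved exactly.
And C#5 lies outside E minor, so the sequence is real rather than tonal.

real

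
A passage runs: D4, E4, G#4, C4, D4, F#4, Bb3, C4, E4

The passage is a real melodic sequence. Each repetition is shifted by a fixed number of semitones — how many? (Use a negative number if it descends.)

Unit = 3 notes; the statements start on D4, C4, Bb3, moving down a 2nd each time.
D4 to C4 spans -2 semitones.

-2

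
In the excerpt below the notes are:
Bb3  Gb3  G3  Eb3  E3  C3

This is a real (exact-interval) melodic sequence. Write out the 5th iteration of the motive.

A#2 F#2

Unit = 2 notes; the statements start on Bb3, G3, E3, moving down a 3rd each time.
Carrying on: C#3 → A#2.
Statement 5 starts on A#2 and keeps the same exact contour: A#2 F#2.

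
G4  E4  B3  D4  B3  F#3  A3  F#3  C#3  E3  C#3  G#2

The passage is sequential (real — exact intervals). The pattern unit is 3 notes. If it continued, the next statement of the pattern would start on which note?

Unit = 3 notes; the statements start on G4, D4, A3, E3, moving down a 4th each time.
One more step down a 4th gives B2.

B2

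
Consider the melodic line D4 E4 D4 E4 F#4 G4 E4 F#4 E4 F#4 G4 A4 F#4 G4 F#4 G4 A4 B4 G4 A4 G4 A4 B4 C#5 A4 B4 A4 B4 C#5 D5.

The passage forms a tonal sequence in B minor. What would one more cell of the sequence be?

B4 C#5 B4 C#5 D5 E5

Unit = 6 notes; the statements start on D4, E4, F#4, G4, A4, moving up a 2nd each time.
Statement 6 starts on B4 and keeps the same diatonic contour: B4 C#5 B4 C#5 D5 E5.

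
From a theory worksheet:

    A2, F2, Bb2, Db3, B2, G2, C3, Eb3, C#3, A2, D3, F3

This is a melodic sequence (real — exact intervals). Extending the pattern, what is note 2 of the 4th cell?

The unit is 4 notes. Position-2 pitches of the 3 shown cells: F2, G2, A2.
Each moves up a 2nd; the next is B2.

B2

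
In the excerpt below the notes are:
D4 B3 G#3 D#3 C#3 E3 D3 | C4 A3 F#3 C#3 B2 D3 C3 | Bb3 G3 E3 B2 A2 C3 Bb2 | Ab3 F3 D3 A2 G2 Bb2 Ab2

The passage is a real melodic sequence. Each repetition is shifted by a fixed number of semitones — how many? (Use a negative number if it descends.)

With a 7-note motive the entries are D4, C4, Bb3, Ab3, each down a 2nd from the previous.
D4→C4 is 60 − 62 = -2 semitones.

-2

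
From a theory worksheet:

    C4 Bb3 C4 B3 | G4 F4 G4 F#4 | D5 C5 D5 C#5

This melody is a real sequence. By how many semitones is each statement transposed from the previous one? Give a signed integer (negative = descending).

Unit = 4 notes; the statements start on C4, G4, D5, moving up a 5th each time.
C4 to G4 spans +7 semitones.

7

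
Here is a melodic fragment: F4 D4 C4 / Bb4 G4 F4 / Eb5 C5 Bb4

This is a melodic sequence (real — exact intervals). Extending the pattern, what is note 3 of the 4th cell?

Eb5

With 3-note cells, note 3 of each statement runs C4, F4, Bb4.
One more up a 4th gives Eb5.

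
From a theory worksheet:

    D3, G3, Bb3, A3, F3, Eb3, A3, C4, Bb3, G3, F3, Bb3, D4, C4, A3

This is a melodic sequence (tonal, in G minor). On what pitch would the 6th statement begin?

With a 5-note motive the entries are D3, Eb3, F3, each up a 2nd from the previous.
Continuing: G3 → A3 → Bb3. Statement 6 starts on Bb3.

Bb3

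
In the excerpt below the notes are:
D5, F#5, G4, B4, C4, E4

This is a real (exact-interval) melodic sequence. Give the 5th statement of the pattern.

Bb2 D3

With a 2-note motive the entries are D5, G4, C4, each down a 5th from the previous.
Carrying on: F3 → Bb2.
From Bb2 the exact shape gives Bb2 D3.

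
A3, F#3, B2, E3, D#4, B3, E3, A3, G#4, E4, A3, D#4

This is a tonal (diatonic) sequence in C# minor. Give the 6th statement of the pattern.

B5 G#5 C#5 F#5

The 4-note cells begin on A3, D#4, G#4 — each up a 4th from the last.
Carrying on: C#5 → F#5 → B5.
From B5 the diatonic shape gives B5 G#5 C#5 F#5.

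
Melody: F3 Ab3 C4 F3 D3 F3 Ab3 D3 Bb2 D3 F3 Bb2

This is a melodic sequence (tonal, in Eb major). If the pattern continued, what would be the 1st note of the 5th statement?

Grouping in 4s, the 1st note of each cell is F3, D3, Bb2.
Carrying that down a 3rd forward: G2 → Eb2.

Eb2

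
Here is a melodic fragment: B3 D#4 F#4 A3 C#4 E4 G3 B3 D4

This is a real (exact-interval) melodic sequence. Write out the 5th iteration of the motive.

Eb3 G3 Bb3

The 3-note cells begin on B3, A3, G3 — each down a 2nd from the last.
Carrying on: F3 → Eb3.
Statement 5 starts on Eb3 and keeps the same exact contour: Eb3 G3 Bb3.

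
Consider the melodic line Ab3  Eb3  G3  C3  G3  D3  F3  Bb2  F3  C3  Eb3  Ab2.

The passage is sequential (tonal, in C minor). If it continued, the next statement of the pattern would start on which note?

Eb3

Taking 4-note groups, the heads are Ab3, G3, F3: the pattern moves down a 2nd.
One more step down a 2nd gives Eb3.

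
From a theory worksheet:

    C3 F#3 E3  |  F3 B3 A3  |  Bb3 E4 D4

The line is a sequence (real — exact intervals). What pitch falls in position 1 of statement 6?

With 3-note cells, note 1 of each statement runs C3, F3, Bb3.
Each moves up a 4th. Continuing: Eb4 → Ab4 → Db5.

Db5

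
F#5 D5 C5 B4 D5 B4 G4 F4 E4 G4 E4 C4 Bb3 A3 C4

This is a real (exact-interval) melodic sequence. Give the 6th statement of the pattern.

With a 5-note motive the entries are F#5, B4, E4, each down a 5th from the previous.
Carrying on: A3 → D3 → G2.
So cell 6 is G2 Eb2 Db2 C2 Eb2.

G2 Eb2 Db2 C2 Eb2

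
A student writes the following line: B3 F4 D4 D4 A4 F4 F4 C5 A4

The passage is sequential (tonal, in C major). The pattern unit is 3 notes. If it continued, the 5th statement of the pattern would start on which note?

C5

The 3-note cells begin on B3, D4, F4 — each up a 3rd from the last.
Extending the heads up a 3rd: A4 → C5.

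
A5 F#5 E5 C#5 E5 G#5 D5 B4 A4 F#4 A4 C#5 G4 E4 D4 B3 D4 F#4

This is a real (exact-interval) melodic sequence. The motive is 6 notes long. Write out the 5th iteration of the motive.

F3 D3 C3 A2 C3 E3

Taking 6-note groups, the heads are A5, D5, G4: the pattern moves down a 5th.
Carrying on: C4 → F3.
From F3 the exact shape gives F3 D3 C3 A2 C3 E3.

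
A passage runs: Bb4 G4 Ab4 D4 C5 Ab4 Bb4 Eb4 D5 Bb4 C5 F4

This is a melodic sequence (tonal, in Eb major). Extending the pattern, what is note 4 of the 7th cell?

C5

Grouping in 4s, the 4th note of each cell is D4, Eb4, F4.
Each moves up a 2nd. Continuing: G4 → Ab4 → Bb4 → C5.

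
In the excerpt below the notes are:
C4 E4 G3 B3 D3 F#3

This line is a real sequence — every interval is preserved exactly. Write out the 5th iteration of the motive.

E2 G#2

Taking 2-note groups, the heads are C4, G3, D3: the pattern moves down a 4th.
Carrying on: A2 → E2.
Statement 5 starts on E2 and keeps the same exact contour: E2 G#2.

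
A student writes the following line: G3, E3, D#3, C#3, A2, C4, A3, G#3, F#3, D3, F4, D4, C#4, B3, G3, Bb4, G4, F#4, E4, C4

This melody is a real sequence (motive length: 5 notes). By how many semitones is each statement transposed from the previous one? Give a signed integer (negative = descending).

With a 5-note motive the entries are G3, C4, F4, Bb4, each up a 4th from the previous.
Counting half-steps from G3 to C4: 5.

5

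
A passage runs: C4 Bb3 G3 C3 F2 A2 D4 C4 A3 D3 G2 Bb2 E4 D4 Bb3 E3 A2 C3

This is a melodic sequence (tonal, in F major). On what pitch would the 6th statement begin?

A4

The 6-note cells begin on C4, D4, E4 — each up a 2nd from the last.
Extending the heads up a 2nd: F4 → G4 → A4.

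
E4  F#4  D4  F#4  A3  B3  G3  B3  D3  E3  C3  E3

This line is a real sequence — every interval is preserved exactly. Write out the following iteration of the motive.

G2 A2 F2 A2

Taking 4-note groups, the heads are E4, A3, D3: the pattern moves down a 5th.
Statement 4 starts on G2 and keeps the same exact contour: G2 A2 F2 A2.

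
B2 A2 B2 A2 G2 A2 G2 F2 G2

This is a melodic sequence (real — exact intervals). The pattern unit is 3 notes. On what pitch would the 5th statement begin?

Eb2

Unit = 3 notes; the statements start on B2, A2, G2, moving down a 2nd each time.
Continuing: F2 → Eb2. Statement 5 starts on Eb2.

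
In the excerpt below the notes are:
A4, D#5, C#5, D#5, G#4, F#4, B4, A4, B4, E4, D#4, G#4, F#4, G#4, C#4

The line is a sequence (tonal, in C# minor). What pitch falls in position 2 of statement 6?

With 5-note cells, note 2 of each statement runs D#5, B4, G#4.
Carrying that down a 3rd forward: E4 → C#4 → A3.

A3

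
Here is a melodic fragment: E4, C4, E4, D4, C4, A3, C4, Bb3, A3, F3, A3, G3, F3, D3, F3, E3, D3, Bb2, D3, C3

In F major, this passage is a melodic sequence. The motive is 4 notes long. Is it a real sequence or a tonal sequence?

Every note is diatonic to F major.
Cell 1 has -4 semitones from note 1 to 2, but cell 2 has -3 — the interval quality changes while the contour stays the same, which is the hallmark of a tonal sequence.

tonal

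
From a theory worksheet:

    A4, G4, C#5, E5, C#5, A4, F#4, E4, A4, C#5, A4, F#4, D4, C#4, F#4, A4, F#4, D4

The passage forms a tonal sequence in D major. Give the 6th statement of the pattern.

Unit = 6 notes; the statements start on A4, F#4, D4, moving down a 3rd each time.
Continuing the starts: B3 → G3 → E3.
Statement 6 starts on E3 and keeps the same diatonic contour: E3 D3 G3 B3 G3 E3.

E3 D3 G3 B3 G3 E3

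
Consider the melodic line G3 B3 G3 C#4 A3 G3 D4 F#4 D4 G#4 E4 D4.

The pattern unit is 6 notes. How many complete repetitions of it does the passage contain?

2

12 notes in groups of 6 gives 12/6 = 2 statements.
Starts: G3, D4 — each up a 5th.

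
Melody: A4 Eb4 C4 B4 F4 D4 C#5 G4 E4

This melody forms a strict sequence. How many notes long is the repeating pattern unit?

3

9 notes total. Splitting into 3 groups of 3:
A4 Eb4 C4 | B4 F4 D4 | C#5 G4 E4
Every group is a transposition up a 2nd of the one before; no shorter unit works.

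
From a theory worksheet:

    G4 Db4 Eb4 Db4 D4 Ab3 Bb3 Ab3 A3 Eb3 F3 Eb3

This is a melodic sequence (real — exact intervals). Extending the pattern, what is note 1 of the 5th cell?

B2

With 4-note cells, note 1 of each statement runs G4, D4, A3.
Each moves down a 4th. Continuing: E3 → B2.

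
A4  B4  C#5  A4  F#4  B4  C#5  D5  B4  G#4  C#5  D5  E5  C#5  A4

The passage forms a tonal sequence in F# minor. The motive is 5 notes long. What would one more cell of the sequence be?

Taking 5-note groups, the heads are A4, B4, C#5: the pattern moves up a 2nd.
From D5 the diatonic shape gives D5 E5 F#5 D5 B4.

D5 E5 F#5 D5 B4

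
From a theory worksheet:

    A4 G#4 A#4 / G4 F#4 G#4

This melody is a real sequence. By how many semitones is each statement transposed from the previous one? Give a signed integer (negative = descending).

Unit = 3 notes; the statements start on A4, G4, moving down a 2nd each time.
A4→G4 is 67 − 69 = -2 semitones.

-2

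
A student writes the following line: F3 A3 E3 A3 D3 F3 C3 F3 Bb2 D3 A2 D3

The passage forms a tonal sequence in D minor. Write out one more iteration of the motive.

With a 4-note motive the entries are F3, D3, Bb2, each down a 3rd from the previous.
So cell 4 is G2 Bb2 F2 Bb2.

G2 Bb2 F2 Bb2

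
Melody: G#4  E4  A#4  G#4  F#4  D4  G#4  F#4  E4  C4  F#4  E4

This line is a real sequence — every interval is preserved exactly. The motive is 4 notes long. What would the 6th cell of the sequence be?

Bb3 Gb3 C4 Bb3

Taking 4-note groups, the heads are G#4, F#4, E4: the pattern moves down a 2nd.
Carrying on: D4 → C4 → Bb3.
From Bb3 the exact shape gives Bb3 Gb3 C4 Bb3.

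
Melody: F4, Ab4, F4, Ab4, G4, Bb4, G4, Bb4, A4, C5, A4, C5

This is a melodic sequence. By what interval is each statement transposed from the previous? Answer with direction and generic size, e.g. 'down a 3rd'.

up a 2nd

Taking 4-note groups, the heads are F4, G4, A4: the pattern moves up a 2nd.
F4 to G4 is up a 2nd.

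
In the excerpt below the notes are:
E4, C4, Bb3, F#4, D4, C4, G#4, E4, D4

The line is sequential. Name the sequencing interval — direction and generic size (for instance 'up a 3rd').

up a 2nd

Taking 3-note groups, the heads are E4, F#4, G#4: the pattern moves up a 2nd.
From E4 to F#4: up a 2nd.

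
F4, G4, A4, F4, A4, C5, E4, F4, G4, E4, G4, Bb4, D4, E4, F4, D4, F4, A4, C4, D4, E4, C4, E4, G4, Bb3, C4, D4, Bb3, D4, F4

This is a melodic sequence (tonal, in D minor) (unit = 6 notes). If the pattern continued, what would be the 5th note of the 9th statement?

G3

With 6-note cells, note 5 of each statement runs A4, G4, F4, E4, D4.
Carrying that down a 2nd forward: C4 → Bb3 → A3 → G3.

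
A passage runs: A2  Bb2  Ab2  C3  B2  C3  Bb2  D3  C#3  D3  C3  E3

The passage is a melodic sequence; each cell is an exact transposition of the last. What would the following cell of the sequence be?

D#3 E3 D3 F#3

The 4-note cells begin on A2, B2, C#3 — each up a 2nd from the last.
From D#3 the exact shape gives D#3 E3 D3 F#3.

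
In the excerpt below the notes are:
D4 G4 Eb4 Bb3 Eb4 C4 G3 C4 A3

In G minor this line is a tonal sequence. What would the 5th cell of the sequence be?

The 3-note cells begin on D4, Bb3, G3 — each down a 3rd from the last.
Extending down a 3rd: Eb3 → C3.
From C3 the diatonic shape gives C3 F3 D3.

C3 F3 D3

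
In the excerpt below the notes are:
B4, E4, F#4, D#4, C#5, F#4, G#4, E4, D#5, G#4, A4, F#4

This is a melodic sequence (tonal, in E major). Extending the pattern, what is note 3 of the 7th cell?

E5

Grouping in 4s, the 3rd note of each cell is F#4, G#4, A4.
Carrying that up a 2nd forward: B4 → C#5 → D#5 → E5.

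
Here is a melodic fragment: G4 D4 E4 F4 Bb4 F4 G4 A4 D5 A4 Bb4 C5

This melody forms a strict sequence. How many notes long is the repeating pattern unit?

There are 12 notes; a 4-note unit gives 3 cells:
G4 D4 E4 F4 | Bb4 F4 G4 A4 | D5 A4 Bb4 C5
That's a consistent up a 3rd shift per cell, and no other grouping gives one.

4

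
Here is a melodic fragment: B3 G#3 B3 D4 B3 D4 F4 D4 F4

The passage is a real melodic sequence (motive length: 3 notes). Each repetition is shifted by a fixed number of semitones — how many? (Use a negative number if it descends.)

Unit = 3 notes; the statements start on B3, D4, F4, moving up a 3rd each time.
B3 to D4 spans +3 semitones.

3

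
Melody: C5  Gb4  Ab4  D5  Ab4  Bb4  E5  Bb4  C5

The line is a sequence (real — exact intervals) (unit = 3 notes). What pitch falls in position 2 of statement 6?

The unit is 3 notes. Position-2 pitches of the 3 shown cells: Gb4, Ab4, Bb4.
Each moves up a 2nd. Continuing: C5 → D5 → E5.

E5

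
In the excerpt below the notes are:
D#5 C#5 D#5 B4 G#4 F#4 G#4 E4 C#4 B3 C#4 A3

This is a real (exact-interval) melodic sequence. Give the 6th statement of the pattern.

With a 4-note motive the entries are D#5, G#4, C#4, each down a 5th from the previous.
Continuing the starts: F#3 → B2 → E2.
So cell 6 is E2 D2 E2 C2.

E2 D2 E2 C2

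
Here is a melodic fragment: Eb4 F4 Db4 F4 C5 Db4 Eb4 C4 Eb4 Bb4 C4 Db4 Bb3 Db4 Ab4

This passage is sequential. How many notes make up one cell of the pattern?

Try groups of 5 (3 cells in 15 notes):
Eb4 F4 Db4 F4 C5 | Db4 Eb4 C4 Eb4 Bb4 | C4 Db4 Bb3 Db4 Ab4
Every group is a transposition down a 2nd of the one before; no shorter unit works.

5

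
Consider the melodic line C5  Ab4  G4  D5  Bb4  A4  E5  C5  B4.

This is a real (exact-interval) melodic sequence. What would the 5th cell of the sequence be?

Unit = 3 notes; the statements start on C5, D5, E5, moving up a 2nd each time.
Extending up a 2nd: F#5 → G#5.
Statement 5 starts on G#5 and keeps the same exact contour: G#5 E5 D#5.

G#5 E5 D#5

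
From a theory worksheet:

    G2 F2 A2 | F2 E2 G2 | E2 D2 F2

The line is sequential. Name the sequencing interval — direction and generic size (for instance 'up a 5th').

down a 2nd

Unit = 3 notes; the statements start on G2, F2, E2, moving down a 2nd each time.
From G2 to F2: down a 2nd.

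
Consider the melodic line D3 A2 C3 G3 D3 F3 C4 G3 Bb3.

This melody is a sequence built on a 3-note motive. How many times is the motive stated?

3

9 notes in groups of 3 gives 9/3 = 3 statements.
Starts: D3, G3, C4 — each up a 4th.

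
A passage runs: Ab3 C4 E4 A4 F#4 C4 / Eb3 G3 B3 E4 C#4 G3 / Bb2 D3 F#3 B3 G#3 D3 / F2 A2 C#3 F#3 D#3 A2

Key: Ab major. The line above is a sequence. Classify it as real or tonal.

Each cell has the same semitone pattern (4, 4, 5, -3, -6) — intervals are preserved exactly.
And E4 lies outside Ab major, so the sequence is real rather than tonal.

real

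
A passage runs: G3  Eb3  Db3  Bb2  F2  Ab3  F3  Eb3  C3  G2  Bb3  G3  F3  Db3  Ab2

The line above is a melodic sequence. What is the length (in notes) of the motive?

5

There are 15 notes; a 5-note unit gives 3 cells:
G3 Eb3 Db3 Bb2 F2 | Ab3 F3 Eb3 C3 G2 | Bb3 G3 F3 Db3 Ab2
Every group is a transposition up a 2nd of the one before; no shorter unit works.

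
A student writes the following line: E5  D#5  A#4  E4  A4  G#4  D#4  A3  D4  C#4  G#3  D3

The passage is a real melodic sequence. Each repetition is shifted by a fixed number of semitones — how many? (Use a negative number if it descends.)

With a 4-note motive the entries are E5, A4, D4, each down a 5th from the previous.
E5→A4 is 69 − 76 = -7 semitones.

-7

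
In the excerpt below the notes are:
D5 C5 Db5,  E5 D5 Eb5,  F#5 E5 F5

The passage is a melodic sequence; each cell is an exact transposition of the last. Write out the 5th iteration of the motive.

Taking 3-note groups, the heads are D5, E5, F#5: the pattern moves up a 2nd.
Continuing the starts: G#5 → A#5.
From A#5 the exact shape gives A#5 G#5 A5.

A#5 G#5 A5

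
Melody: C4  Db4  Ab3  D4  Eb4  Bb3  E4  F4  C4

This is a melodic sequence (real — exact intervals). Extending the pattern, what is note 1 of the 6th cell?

The unit is 3 notes. Position-1 pitches of the 3 shown cells: C4, D4, E4.
Carrying that up a 2nd forward: F#4 → G#4 → A#4.

A#4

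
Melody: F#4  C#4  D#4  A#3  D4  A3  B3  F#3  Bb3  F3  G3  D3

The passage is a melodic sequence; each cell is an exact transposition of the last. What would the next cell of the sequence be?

Unit = 4 notes; the statements start on F#4, D4, Bb3, moving down a 3rd each time.
From Gb3 the exact shape gives Gb3 Db3 Eb3 Bb2.

Gb3 Db3 Eb3 Bb2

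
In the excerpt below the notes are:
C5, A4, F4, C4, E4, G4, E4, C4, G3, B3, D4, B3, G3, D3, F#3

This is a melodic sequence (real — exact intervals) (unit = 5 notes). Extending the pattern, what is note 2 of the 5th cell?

Grouping in 5s, the 2nd note of each cell is A4, E4, B3.
Carrying that down a 4th forward: F#3 → C#3.

C#3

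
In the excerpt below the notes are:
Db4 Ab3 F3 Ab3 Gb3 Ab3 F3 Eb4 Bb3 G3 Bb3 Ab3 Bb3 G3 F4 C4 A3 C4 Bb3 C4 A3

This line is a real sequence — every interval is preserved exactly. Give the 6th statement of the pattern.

The 7-note cells begin on Db4, Eb4, F4 — each up a 2nd from the last.
Continuing the starts: G4 → A4 → B4.
Statement 6 starts on B4 and keeps the same exact contour: B4 F#4 D#4 F#4 E4 F#4 D#4.

B4 F#4 D#4 F#4 E4 F#4 D#4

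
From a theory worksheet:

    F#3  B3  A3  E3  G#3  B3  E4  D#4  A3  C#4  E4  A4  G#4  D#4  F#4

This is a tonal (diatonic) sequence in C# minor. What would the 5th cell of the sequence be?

D#5 G#5 F#5 C#5 E5

With a 5-note motive the entries are F#3, B3, E4, each up a 4th from the previous.
Carrying on: A4 → D#5.
Statement 5 starts on D#5 and keeps the same diatonic contour: D#5 G#5 F#5 C#5 E5.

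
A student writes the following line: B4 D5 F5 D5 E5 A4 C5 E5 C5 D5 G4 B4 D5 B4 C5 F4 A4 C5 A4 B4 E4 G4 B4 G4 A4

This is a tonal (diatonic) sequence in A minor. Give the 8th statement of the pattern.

B3 D4 F4 D4 E4

With a 5-note motive the entries are B4, A4, G4, F4, E4, each down a 2nd from the previous.
Carrying on: D4 → C4 → B3.
From B3 the diatonic shape gives B3 D4 F4 D4 E4.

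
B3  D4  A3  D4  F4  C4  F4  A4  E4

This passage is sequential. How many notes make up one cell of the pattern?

Try groups of 3 (3 cells in 9 notes):
B3 D4 A3 | D4 F4 C4 | F4 A4 E4
Every group is a transposition up a 3rd of the one before; no shorter unit works.

3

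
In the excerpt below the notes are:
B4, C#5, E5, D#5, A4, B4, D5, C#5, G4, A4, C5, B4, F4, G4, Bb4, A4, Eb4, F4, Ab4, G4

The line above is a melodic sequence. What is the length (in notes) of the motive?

4

20 notes total. Splitting into 5 groups of 4:
B4 C#5 E5 D#5 | A4 B4 D5 C#5 | G4 A4 C5 B4 | F4 G4 Bb4 A4 | Eb4 F4 Ab4 G4
That's a consistent down a 2nd shift per cell, and no other grouping gives one.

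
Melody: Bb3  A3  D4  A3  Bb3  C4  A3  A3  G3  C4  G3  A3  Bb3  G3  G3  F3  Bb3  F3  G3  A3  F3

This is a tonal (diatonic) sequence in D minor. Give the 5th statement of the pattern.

E3 D3 G3 D3 E3 F3 D3

Taking 7-note groups, the heads are Bb3, A3, G3: the pattern moves down a 2nd.
Continuing the starts: F3 → E3.
So cell 5 is E3 D3 G3 D3 E3 F3 D3.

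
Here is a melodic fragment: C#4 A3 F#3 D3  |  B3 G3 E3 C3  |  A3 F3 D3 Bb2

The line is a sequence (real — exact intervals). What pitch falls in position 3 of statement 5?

With 4-note cells, note 3 of each statement runs F#3, E3, D3.
Extending down a 2nd: C3 → Bb2.

Bb2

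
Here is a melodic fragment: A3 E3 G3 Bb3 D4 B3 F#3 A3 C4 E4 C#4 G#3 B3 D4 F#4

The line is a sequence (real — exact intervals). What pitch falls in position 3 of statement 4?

C#4

The unit is 5 notes. Position-3 pitches of the 3 shown cells: G3, A3, B3.
From B3, up a 2nd gives C#4.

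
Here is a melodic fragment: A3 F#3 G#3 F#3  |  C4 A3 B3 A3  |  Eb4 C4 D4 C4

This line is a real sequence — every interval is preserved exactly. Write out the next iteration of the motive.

Gb4 Eb4 F4 Eb4

Taking 4-note groups, the heads are A3, C4, Eb4: the pattern moves up a 3rd.
From Gb4 the exact shape gives Gb4 Eb4 F4 Eb4.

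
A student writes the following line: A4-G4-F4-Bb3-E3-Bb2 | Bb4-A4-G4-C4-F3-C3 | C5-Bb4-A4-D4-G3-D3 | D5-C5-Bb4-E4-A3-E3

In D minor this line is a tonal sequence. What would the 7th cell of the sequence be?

G5 F5 E5 A4 D4 A3

With a 6-note motive the entries are A4, Bb4, C5, D5, each up a 2nd from the previous.
Extending up a 2nd: E5 → F5 → G5.
Statement 7 starts on G5 and keeps the same diatonic contour: G5 F5 E5 A4 D4 A3.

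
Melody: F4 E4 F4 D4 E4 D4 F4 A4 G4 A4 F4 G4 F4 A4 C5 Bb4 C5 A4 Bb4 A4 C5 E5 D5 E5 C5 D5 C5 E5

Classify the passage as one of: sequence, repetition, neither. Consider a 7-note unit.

sequence

Each 7-note cell is the previous one transposed up a 3rd.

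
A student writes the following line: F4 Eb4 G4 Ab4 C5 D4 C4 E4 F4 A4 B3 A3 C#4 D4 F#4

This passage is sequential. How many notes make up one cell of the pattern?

Try groups of 5 (3 cells in 15 notes):
F4 Eb4 G4 Ab4 C5 | D4 C4 E4 F4 A4 | B3 A3 C#4 D4 F#4
Every group is a transposition down a 3rd of the one before; no shorter unit works.

5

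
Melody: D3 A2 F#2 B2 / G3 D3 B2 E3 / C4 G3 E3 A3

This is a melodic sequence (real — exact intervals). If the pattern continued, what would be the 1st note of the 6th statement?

Grouping in 4s, the 1st note of each cell is D3, G3, C4.
Extending up a 4th: F4 → Bb4 → Eb5.

Eb5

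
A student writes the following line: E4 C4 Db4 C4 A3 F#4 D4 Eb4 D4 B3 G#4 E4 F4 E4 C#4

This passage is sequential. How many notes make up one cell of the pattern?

5

15 notes total. Splitting into 3 groups of 5:
E4 C4 Db4 C4 A3 | F#4 D4 Eb4 D4 B3 | G#4 E4 F4 E4 C#4
That's a consistent up a 2nd shift per cell, and no other grouping gives one.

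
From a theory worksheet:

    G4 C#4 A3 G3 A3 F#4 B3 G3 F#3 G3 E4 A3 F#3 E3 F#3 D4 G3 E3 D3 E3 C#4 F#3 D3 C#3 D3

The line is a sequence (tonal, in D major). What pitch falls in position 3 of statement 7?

Grouping in 5s, the 3rd note of each cell is A3, G3, F#3, E3, D3.
Extending down a 2nd: C#3 → B2.

B2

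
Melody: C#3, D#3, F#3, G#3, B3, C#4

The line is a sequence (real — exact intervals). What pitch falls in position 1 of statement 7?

G5

With 2-note cells, note 1 of each statement runs C#3, F#3, B3.
Extending up a 4th: E4 → A4 → D5 → G5.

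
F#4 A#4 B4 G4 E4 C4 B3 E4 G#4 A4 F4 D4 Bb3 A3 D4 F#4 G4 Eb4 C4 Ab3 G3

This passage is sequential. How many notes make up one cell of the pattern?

7

21 notes total. Splitting into 3 groups of 7:
F#4 A#4 B4 G4 E4 C4 B3 | E4 G#4 A4 F4 D4 Bb3 A3 | D4 F#4 G4 Eb4 C4 Ab3 G3
Every group is a transposition down a 2nd of the one before; no shorter unit works.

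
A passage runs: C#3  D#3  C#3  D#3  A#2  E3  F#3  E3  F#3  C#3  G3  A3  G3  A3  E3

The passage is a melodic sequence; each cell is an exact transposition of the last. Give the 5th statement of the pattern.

Db4 Eb4 Db4 Eb4 Bb3

The 5-note cells begin on C#3, E3, G3 — each up a 3rd from the last.
Extending up a 3rd: Bb3 → Db4.
From Db4 the exact shape gives Db4 Eb4 Db4 Eb4 Bb3.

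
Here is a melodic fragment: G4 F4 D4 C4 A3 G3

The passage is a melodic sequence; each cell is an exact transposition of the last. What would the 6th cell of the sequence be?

F#2 E2

Unit = 2 notes; the statements start on G4, D4, A3, moving down a 4th each time.
Carrying on: E3 → B2 → F#2.
So cell 6 is F#2 E2.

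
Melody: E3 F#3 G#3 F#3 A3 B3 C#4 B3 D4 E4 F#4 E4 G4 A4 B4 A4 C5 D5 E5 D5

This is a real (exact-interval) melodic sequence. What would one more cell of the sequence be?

F5 G5 A5 G5

With a 4-note motive the entries are E3, A3, D4, G4, C5, each up a 4th from the previous.
Statement 6 starts on F5 and keeps the same exact contour: F5 G5 A5 G5.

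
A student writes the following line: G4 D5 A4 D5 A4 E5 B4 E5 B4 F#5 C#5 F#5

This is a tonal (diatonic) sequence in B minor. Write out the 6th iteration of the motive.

E5 B5 F#5 B5

Taking 4-note groups, the heads are G4, A4, B4: the pattern moves up a 2nd.
Continuing the starts: C#5 → D5 → E5.
From E5 the diatonic shape gives E5 B5 F#5 B5.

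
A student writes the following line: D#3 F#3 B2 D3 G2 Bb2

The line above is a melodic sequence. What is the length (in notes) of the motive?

6 notes total. Splitting into 3 groups of 2:
D#3 F#3 | B2 D3 | G2 Bb2
That's a consistent down a 3rd shift per cell, and no other grouping gives one.

2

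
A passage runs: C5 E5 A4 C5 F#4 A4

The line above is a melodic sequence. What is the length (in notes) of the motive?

6 notes total. Splitting into 3 groups of 2:
C5 E5 | A4 C5 | F#4 A4
That's a consistent down a 3rd shift per cell, and no other grouping gives one.

2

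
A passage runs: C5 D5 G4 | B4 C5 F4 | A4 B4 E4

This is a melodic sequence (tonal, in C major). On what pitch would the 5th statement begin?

F4

With a 3-note motive the entries are C5, B4, A4, each down a 2nd from the previous.
Continuing: G4 → F4. Statement 5 starts on F4.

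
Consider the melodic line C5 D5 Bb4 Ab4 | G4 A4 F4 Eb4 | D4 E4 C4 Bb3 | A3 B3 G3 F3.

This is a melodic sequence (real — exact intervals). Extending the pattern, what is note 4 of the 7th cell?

Grouping in 4s, the 4th note of each cell is Ab4, Eb4, Bb3, F3.
Each moves down a 4th. Continuing: C3 → G2 → D2.

D2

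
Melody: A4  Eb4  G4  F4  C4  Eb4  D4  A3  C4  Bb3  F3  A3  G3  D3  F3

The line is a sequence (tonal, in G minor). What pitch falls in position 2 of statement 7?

Grouping in 3s, the 2nd note of each cell is Eb4, C4, A3, F3, D3.
Extending down a 3rd: Bb2 → G2.

G2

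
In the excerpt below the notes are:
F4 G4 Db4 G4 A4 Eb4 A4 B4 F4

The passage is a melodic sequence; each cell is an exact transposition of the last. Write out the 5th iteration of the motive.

The 3-note cells begin on F4, G4, A4 — each up a 2nd from the last.
Continuing the starts: B4 → C#5.
Statement 5 starts on C#5 and keeps the same exact contour: C#5 D#5 A4.

C#5 D#5 A4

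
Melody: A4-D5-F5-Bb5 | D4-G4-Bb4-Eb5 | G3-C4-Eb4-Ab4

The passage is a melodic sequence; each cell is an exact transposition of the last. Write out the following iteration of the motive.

C3 F3 Ab3 Db4

Taking 4-note groups, the heads are A4, D4, G3: the pattern moves down a 5th.
From C3 the exact shape gives C3 F3 Ab3 Db4.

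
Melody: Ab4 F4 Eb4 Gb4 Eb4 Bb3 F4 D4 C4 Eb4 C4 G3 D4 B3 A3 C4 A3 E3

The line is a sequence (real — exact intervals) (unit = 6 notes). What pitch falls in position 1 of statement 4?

The unit is 6 notes. Position-1 pitches of the 3 shown cells: Ab4, F4, D4.
One more down a 3rd gives B3.

B3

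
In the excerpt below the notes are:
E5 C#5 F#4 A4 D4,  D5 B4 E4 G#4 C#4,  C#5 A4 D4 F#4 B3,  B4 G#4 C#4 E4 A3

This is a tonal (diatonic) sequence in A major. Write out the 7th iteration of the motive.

F#4 D4 G#3 B3 E3

Unit = 5 notes; the statements start on E5, D5, C#5, B4, moving down a 2nd each time.
Carrying on: A4 → G#4 → F#4.
From F#4 the diatonic shape gives F#4 D4 G#3 B3 E3.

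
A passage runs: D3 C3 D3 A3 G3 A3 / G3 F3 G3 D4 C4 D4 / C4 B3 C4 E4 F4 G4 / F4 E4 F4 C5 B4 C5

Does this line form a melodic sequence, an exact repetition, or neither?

neither

Note 4 of cell 3 is E4; if this were a sequence it would be G4. No unit length gives a consistent transposition pattern.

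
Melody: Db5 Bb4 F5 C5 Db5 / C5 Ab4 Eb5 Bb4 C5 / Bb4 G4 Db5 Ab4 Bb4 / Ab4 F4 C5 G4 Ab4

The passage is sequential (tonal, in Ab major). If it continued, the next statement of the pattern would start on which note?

With a 5-note motive the entries are Db5, C5, Bb4, Ab4, each down a 2nd from the previous.
One more step down a 2nd gives G4.

G4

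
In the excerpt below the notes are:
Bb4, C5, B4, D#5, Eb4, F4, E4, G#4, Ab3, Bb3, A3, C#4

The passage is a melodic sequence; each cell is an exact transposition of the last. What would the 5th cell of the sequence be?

Gb2 Ab2 G2 B2

Unit = 4 notes; the statements start on Bb4, Eb4, Ab3, moving down a 5th each time.
Extending down a 5th: Db3 → Gb2.
So cell 5 is Gb2 Ab2 G2 B2.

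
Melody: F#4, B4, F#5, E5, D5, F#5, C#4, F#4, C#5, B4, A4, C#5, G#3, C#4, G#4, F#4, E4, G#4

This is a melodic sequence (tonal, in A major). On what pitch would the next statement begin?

The 6-note cells begin on F#4, C#4, G#3 — each down a 4th from the last.
One more step down a 4th gives D3.

D3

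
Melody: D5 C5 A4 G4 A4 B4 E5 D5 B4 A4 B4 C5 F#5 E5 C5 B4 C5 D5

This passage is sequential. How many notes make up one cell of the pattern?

Try groups of 6 (3 cells in 18 notes):
D5 C5 A4 G4 A4 B4 | E5 D5 B4 A4 B4 C5 | F#5 E5 C5 B4 C5 D5
That's a consistent up a 2nd shift per cell, and no other grouping gives one.

6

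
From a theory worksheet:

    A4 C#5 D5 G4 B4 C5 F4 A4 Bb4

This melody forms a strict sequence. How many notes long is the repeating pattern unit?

3

Try groups of 3 (3 cells in 9 notes):
A4 C#5 D5 | G4 B4 C5 | F4 A4 Bb4
Every group is a transposition down a 2nd of the one before; no shorter unit works.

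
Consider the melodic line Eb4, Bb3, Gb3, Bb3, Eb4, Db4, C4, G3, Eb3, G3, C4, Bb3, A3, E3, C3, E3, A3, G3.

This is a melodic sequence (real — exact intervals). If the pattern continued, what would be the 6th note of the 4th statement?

The unit is 6 notes. Position-6 pitches of the 3 shown cells: Db4, Bb3, G3.
From G3, down a 3rd gives E3.

E3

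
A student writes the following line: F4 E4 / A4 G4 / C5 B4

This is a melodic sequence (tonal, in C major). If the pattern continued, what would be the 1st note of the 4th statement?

E5

Grouping in 2s, the 1st note of each cell is F4, A4, C5.
One more up a 3rd gives E5.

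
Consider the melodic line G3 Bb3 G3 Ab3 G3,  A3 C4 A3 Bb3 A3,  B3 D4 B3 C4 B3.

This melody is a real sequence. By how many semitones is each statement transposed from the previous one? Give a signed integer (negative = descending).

2

Unit = 5 notes; the statements start on G3, A3, B3, moving up a 2nd each time.
G3 to A3 spans +2 semitones.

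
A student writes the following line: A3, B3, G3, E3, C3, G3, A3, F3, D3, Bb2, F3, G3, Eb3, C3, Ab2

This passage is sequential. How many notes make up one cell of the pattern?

There are 15 notes; a 5-note unit gives 3 cells:
A3 B3 G3 E3 C3 | G3 A3 F3 D3 Bb2 | F3 G3 Eb3 C3 Ab2
Every group is a transposition down a 2nd of the one before; no shorter unit works.

5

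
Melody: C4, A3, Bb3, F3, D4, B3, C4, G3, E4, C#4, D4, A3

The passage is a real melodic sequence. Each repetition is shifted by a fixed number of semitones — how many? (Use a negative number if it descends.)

2

With a 4-note motive the entries are C4, D4, E4, each up a 2nd from the previous.
Counting half-steps from C4 to D4: 2.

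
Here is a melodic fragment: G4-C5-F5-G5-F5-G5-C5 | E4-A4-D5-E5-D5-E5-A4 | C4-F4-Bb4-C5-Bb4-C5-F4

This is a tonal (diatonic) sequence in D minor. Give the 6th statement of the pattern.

With a 7-note motive the entries are G4, E4, C4, each down a 3rd from the previous.
Continuing the starts: A3 → F3 → D3.
Statement 6 starts on D3 and keeps the same diatonic contour: D3 G3 C4 D4 C4 D4 G3.

D3 G3 C4 D4 C4 D4 G3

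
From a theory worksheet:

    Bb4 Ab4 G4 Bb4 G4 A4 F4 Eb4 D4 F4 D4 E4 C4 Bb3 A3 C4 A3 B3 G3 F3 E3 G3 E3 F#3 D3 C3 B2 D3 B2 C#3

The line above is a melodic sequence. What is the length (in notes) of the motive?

6

Try groups of 6 (5 cells in 30 notes):
Bb4 Ab4 G4 Bb4 G4 A4 | F4 Eb4 D4 F4 D4 E4 | C4 Bb3 A3 C4 A3 B3 | G3 F3 E3 G3 E3 F#3 | D3 C3 B2 D3 B2 C#3
That's a consistent down a 4th shift per cell, and no other grouping gives one.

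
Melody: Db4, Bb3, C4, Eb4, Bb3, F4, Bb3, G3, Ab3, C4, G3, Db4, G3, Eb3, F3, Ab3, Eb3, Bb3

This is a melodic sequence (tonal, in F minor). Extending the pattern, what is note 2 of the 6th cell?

The unit is 6 notes. Position-2 pitches of the 3 shown cells: Bb3, G3, Eb3.
Each moves down a 3rd. Continuing: C3 → Ab2 → F2.

F2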